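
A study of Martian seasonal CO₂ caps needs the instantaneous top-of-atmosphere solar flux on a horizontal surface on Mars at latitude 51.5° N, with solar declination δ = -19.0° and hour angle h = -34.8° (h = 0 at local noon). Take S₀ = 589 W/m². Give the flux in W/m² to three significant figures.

135 W/m²

cos θ_z = sin φ sin δ + cos φ cos δ cos h = -0.254792 + 0.483328 = 0.228536.
Flux = S₀ · cos θ_z = 589 × 0.228536 = 134.6 W/m².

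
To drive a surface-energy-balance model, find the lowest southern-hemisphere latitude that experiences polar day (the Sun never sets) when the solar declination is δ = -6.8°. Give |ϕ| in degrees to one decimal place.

Polar day requires cos h₀ = −tan ϕ tan δ ≤ −1, i.e. tan ϕ tan δ ≥ 1.
The boundary is |tan ϕ| · |tan δ| = 1, so |ϕ| = 90° − |δ| = 90° − 6.8° = 83.2° in the southern hemisphere.

|ϕ| = 83.2°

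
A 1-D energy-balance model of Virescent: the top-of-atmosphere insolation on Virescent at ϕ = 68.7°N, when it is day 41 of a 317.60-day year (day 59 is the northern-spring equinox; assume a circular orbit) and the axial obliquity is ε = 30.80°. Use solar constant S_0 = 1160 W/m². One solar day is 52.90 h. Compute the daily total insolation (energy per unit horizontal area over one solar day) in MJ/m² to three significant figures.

9.54 MJ/m²

Solar longitude: L_s = 360° × (41 − 59)/317.60 = -20.403°, i.e. -20.403° + 360° = 339.597°.
sin δ = sin 30.80° × sin 339.597° = -0.17851, so δ = -10.283°.
cos h₀ = −tan(+68.7°) tan(-10.283°) = 0.4653, h₀ = 1.0868 rad.
Bracket: h₀ sin ϕ sin δ + cos ϕ cos δ sin h₀ = 1.0868×0.93169×-0.17851 + 0.36325×0.98394×0.88514 = -0.180752 + 0.316363 = 0.135611.
Q̄ = (S_0/π) × [bracket] = (1160/π) × 0.135611 = 50.073 W/m².
Daily total = Q̄ × 52.90 h × 3600 s/h = 50.073 × 52.90 × 3600 / 10⁶ = 9.536 MJ/m².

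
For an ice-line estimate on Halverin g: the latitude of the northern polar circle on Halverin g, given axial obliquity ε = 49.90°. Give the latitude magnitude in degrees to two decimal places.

The polar circle is the lowest latitude that experiences at least one full rotation of continuous daylight at the northern-summer solstice; it lies at |φ| = 90° − ε = 90° − 49.90° = 40.10°.

40.10°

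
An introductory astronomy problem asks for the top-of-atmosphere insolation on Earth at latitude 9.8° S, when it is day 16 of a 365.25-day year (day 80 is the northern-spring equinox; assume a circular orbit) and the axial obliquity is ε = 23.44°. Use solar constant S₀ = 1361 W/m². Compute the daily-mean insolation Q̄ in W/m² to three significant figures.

Q̄ ≈ 441 W/m²

Solar longitude: λ_s = 360° × (16 − 80)/365.25 = -63.080°, i.e. -63.080° + 360° = 296.920°.
sin δ = sin 23.44° × sin 296.920° = -0.35468, so δ = -20.774°.
cos H₀ = −tan(-9.8°) tan(-20.774°) = -0.0655, H₀ = 1.6364 rad.
Bracket: H₀ sin φ sin δ + cos φ cos δ sin H₀ = 1.6364×-0.17021×-0.35468 + 0.98541×0.93499×0.99785 = 0.098790 + 0.919368 = 1.018158.
Q̄ = (S₀/π) × [bracket] = (1361/π) × 1.018158 = 441.1 W/m².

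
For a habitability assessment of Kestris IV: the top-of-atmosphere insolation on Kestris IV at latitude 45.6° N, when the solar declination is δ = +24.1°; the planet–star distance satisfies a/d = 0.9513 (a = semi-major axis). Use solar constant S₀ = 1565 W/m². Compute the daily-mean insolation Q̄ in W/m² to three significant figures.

cos H₀ = −tan(+45.6°) tan(+24.100°) = -0.4568, H₀ = 2.0452 rad.
Bracket: H₀ sin φ sin δ + cos φ cos δ sin H₀ = 2.0452×0.71447×0.40833 + 0.69966×0.91283×0.88957 = 0.596666 + 0.568142 = 1.164808.
Inverse-square distance factor (a/d)² = 0.9513² = 0.904972.
Q̄ = (S₀/π) × 0.904972 × [bracket] = (1565/π) × 0.904972 × 1.164808 = 525.1 W/m².

Q̄ ≈ 525 W/m²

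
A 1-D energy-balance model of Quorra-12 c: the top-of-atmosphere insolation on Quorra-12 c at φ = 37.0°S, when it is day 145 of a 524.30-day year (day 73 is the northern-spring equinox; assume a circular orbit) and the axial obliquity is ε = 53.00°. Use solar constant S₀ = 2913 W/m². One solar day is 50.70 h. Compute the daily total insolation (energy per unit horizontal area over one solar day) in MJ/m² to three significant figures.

28.7 MJ/m²

Solar longitude: λ_s = 360° × (145 − 73)/524.30 = 49.437°.
sin δ = sin 53.00° × sin 49.437° = 0.60672, so δ = +37.353°.
cos H₀ = −tan(-37.0°) tan(+37.353°) = 0.5752, H₀ = 0.9580 rad.
Bracket: H₀ sin φ sin δ + cos φ cos δ sin H₀ = 0.9580×-0.60182×0.60672 + 0.79864×0.79492×0.81805 = -0.349801 + 0.519343 = 0.169542.
Q̄ = (S₀/π) × [bracket] = (2913/π) × 0.169542 = 157.21 W/m².
Daily total = Q̄ × 50.70 h × 3600 s/h = 157.21 × 50.70 × 3600 / 10⁶ = 28.69 MJ/m².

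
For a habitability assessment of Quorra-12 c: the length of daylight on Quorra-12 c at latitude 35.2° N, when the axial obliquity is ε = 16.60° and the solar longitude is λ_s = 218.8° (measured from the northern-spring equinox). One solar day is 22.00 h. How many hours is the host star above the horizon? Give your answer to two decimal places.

Solar declination: sin δ = sin ε · sin λ_s = sin 16.60° × sin 218.8° = -0.17901, so δ = -10.312°.
cos H₀ = −tan φ · tan δ = −tan(+35.2°) × tan(-10.312°) = 0.1284, so H₀ = 1.4421 rad = 82.63°.
Daylight = 2H₀/(2π) × 22.00 h = (1.4421/π) × 22.00 = 10.10 h.

10.10 h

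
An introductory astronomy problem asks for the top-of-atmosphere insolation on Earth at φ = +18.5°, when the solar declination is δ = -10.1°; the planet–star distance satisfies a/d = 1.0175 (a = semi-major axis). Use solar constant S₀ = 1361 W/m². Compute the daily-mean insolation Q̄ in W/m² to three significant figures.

cos H₀ = −tan(+18.5°) tan(-10.100°) = 0.0596, H₀ = 1.5112 rad.
Bracket: H₀ sin φ sin δ + cos φ cos δ sin H₀ = 1.5112×0.31730×-0.17537 + 0.94832×0.98450×0.99822 = -0.084091 + 0.931959 = 0.847868.
Inverse-square distance factor (a/d)² = 1.0175² = 1.035306.
Q̄ = (S₀/π) × 1.035306 × [bracket] = (1361/π) × 1.035306 × 0.847868 = 380.3 W/m².

Q̄ ≈ 380 W/m²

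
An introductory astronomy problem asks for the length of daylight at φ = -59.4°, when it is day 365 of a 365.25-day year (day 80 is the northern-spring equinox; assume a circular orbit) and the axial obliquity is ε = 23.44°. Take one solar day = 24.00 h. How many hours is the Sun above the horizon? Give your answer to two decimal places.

Solar longitude: λ_s = 360° × (365 − 80)/365.25 = 280.903°.
sin δ = sin 23.44° × sin 280.903° = -0.39061, so δ = -22.992°.
cos H₀ = −tan φ · tan δ = −tan(-59.4°) × tan(-22.992°) = -0.7175, so H₀ = 2.3710 rad = 135.85°.
Daylight = 2H₀/(2π) × 24.00 h = (2.3710/π) × 24.00 = 18.11 h.

18.11 h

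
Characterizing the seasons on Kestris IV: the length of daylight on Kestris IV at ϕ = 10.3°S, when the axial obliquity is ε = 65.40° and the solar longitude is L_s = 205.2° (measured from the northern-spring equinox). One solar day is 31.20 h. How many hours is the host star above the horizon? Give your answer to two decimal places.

16.36 h

Solar declination: sin δ = sin ε · sin L_s = sin 65.40° × sin 205.2° = -0.38713, so δ = -22.776°.
cos h₀ = −tan ϕ · tan δ = −tan(-10.3°) × tan(-22.776°) = -0.0763, so h₀ = 1.6472 rad = 94.38°.
Daylight = 2h₀/(2π) × 31.20 h = (1.6472/π) × 31.20 = 16.36 h.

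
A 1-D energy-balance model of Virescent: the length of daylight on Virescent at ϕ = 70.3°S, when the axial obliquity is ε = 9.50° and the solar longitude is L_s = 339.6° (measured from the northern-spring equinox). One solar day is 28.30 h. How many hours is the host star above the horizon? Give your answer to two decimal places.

Solar declination: sin δ = sin ε · sin L_s = sin 9.50° × sin 339.6° = -0.05753, so δ = -3.298°.
cos h₀ = −tan ϕ · tan δ = −tan(-70.3°) × tan(-3.298°) = -0.1609, so h₀ = 1.7324 rad = 99.26°.
Daylight = 2h₀/(2π) × 28.30 h = (1.7324/π) × 28.30 = 15.61 h.

15.61 h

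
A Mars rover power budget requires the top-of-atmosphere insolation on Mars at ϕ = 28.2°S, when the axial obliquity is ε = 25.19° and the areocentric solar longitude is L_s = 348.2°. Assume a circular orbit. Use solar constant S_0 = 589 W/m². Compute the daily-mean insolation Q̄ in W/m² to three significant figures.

sin δ = sin 25.19° × sin 348.2° = -0.08704, so δ = -4.993°.
cos h₀ = −tan(-28.2°) tan(-4.993°) = -0.0468, h₀ = 1.6177 rad.
Bracket: h₀ sin ϕ sin δ + cos ϕ cos δ sin h₀ = 1.6177×-0.47255×-0.08704 + 0.88130×0.99621×0.99890 = 0.066537 + 0.876994 = 0.943531.
Q̄ = (S_0/π) × [bracket] = (589/π) × 0.943531 = 176.9 W/m².

Q̄ ≈ 177 W/m²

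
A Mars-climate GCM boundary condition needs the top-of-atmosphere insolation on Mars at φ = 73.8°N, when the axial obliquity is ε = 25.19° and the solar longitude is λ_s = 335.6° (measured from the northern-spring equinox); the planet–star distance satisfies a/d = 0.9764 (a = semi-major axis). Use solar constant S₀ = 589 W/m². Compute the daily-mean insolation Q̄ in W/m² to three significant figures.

Q̄ ≈ 11.3 W/m²

Solar declination: sin δ = sin ε · sin λ_s = sin 25.19° × sin 335.6° = -0.17583, so δ = -10.127°.
cos H₀ = −tan(+73.8°) tan(-10.127°) = 0.6148, H₀ = 0.9087 rad.
Bracket: H₀ sin φ sin δ + cos φ cos δ sin H₀ = 0.9087×0.96029×-0.17583 + 0.27899×0.98442×0.78870 = -0.153432 + 0.216611 = 0.063179.
Inverse-square distance factor (a/d)² = 0.9764² = 0.953357.
Q̄ = (S₀/π) × 0.953357 × [bracket] = (589/π) × 0.953357 × 0.063179 = 11.29 W/m².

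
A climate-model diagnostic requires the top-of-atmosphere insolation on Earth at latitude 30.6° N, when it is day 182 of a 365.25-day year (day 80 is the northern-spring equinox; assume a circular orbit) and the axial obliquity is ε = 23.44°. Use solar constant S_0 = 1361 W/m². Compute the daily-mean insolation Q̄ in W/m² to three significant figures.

Q̄ ≈ 490 W/m²

Solar longitude: L_s = 360° × (182 − 80)/365.25 = 100.534°.
sin δ = sin 23.44° × sin 100.534° = 0.39108, so δ = +23.022°.
cos h₀ = −tan(+30.6°) tan(+23.022°) = -0.2513, h₀ = 1.8248 rad.
Bracket: h₀ sin ϕ sin δ + cos ϕ cos δ sin h₀ = 1.8248×0.50904×0.39108 + 0.86074×0.92035×0.96791 = 0.363273 + 0.766761 = 1.130034.
Q̄ = (S_0/π) × [bracket] = (1361/π) × 1.130034 = 489.6 W/m².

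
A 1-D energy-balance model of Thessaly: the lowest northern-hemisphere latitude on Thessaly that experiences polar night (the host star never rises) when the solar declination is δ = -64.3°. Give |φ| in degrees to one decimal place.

Polar night requires cos H₀ = −tan φ tan δ ≥ 1, i.e. tan φ tan δ ≤ −1.
The boundary is |tan φ| · |tan δ| = 1, so |φ| = 90° − |δ| = 90° − 64.3° = 25.7° in the northern hemisphere.

|φ| = 25.7°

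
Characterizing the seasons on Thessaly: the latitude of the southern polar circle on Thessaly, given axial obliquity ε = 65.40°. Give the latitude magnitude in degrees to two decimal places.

24.60°

The polar circle is the lowest latitude that experiences at least one full rotation of continuous darkness at the northern-summer solstice; it lies at |φ| = 90° − ε = 90° − 65.40° = 24.60°.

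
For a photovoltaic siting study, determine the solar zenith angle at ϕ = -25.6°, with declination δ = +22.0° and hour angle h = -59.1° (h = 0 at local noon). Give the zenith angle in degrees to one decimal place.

cos θ_z = sin ϕ sin δ + cos ϕ cos δ cos h = -0.161862 + 0.429405 = 0.267543.
θ_z = arccos(0.267543) = 74.5°.

θ_z = 74.5°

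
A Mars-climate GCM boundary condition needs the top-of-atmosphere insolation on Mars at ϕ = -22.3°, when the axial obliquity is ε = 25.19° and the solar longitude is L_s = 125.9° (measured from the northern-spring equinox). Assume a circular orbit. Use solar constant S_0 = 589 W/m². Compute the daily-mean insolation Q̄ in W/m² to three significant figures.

Q̄ ≈ 126 W/m²

Solar declination: sin δ = sin ε · sin L_s = sin 25.19° × sin 125.9° = 0.34477, so δ = +20.168°.
cos h₀ = −tan(-22.3°) tan(+20.168°) = 0.1506, h₀ = 1.4196 rad.
Bracket: h₀ sin ϕ sin δ + cos ϕ cos δ sin h₀ = 1.4196×-0.37946×0.34477 + 0.92521×0.93869×0.98859 = -0.185721 + 0.858576 = 0.672855.
Q̄ = (S_0/π) × [bracket] = (589/π) × 0.672855 = 126.1 W/m².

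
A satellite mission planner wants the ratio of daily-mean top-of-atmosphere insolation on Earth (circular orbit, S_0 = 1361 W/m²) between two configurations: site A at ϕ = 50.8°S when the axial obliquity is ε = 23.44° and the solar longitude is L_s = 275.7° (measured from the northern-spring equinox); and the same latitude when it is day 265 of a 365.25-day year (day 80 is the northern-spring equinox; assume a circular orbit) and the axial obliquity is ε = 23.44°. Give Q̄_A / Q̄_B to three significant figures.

Q̄_A / Q̄_B ≈ 1.76

— Configuration A (ϕ=-50.8°):
Solar declination: sin δ = sin ε · sin L_s = sin 23.44° × sin 275.7° = -0.39582, so δ = -23.317°.
cos h₀ = −tan(-50.8°) tan(-23.317°) = -0.5285, h₀ = 2.1276 rad.
Bracket: h₀ sin ϕ sin δ + cos ϕ cos δ sin h₀ = 2.1276×-0.77494×-0.39582 + 0.63203×0.91833×0.84894 = 0.652613 + 0.492735 = 1.145348.
Q̄ = (S_0/π) × [bracket] = (1361/π) × 1.145348 = 496.19 W/m².
— Configuration B (ϕ=-50.8°):
Solar longitude: L_s = 360° × (265 − 80)/365.25 = 182.341°.
sin δ = sin 23.44° × sin 182.341° = -0.01625, so δ = -0.931°.
cos h₀ = −tan(-50.8°) tan(-0.931°) = -0.0199, h₀ = 1.5907 rad.
Bracket: h₀ sin ϕ sin δ + cos ϕ cos δ sin h₀ = 1.5907×-0.77494×-0.01625 + 0.63203×0.99987×0.99980 = 0.020031 + 0.631821 = 0.651852.
Q̄ = (S_0/π) × [bracket] = (1361/π) × 0.651852 = 282.40 W/m².
Ratio Q̄_A / Q̄_B = 496.19 / 282.40 = 1.757.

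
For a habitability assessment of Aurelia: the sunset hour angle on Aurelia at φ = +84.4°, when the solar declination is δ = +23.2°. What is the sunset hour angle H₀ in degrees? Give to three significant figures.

Sunrise equation: cos H₀ = −tan φ · tan δ = -4.3712 ≤ −1, so the host star never sets (polar day) and H₀ = π.

H₀ = 180°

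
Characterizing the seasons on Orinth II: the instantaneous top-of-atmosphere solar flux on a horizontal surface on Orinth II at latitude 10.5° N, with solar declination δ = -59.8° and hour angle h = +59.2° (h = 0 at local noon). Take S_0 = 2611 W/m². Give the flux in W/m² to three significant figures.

250 W/m²

cos θ_z = sin ϕ sin δ + cos ϕ cos δ cos h = -0.157502 + 0.253255 = 0.095753.
Flux = S_0 · cos θ_z = 2611 × 0.095753 = 250.0 W/m².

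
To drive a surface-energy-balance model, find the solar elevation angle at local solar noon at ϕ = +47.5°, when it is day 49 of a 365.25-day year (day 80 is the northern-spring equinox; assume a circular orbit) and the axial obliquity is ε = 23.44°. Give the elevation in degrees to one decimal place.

30.8°

Solar longitude: L_s = 360° × (49 − 80)/365.25 = -30.554°, i.e. -30.554° + 360° = 329.446°.
sin δ = sin 23.44° × sin 329.446° = -0.20222, so δ = -11.667°.
At local noon the hour angle is zero, so the zenith angle equals |ϕ − δ| = |+47.5° − (-11.667°)| = 59.167°.
Elevation = 90° − 59.167° = 30.8°.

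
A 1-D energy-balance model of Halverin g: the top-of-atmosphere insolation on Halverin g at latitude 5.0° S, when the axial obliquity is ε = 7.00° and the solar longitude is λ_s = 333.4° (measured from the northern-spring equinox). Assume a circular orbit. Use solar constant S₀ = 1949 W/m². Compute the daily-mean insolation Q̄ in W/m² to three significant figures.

Solar declination: sin δ = sin ε · sin λ_s = sin 7.00° × sin 333.4° = -0.05457, so δ = -3.128°.
cos H₀ = −tan(-5.0°) tan(-3.128°) = -0.0048, H₀ = 1.5756 rad.
Bracket: H₀ sin φ sin δ + cos φ cos δ sin H₀ = 1.5756×-0.08716×-0.05457 + 0.99619×0.99851×0.99999 = 0.007494 + 0.994696 = 1.002190.
Q̄ = (S₀/π) × [bracket] = (1949/π) × 1.002190 = 621.7 W/m².

Q̄ ≈ 622 W/m²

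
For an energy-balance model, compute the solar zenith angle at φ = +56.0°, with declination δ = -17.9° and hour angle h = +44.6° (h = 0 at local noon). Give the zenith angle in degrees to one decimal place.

θ_z = 82.9°

cos θ_z = sin φ sin δ + cos φ cos δ cos h = -0.254810 + 0.378887 = 0.124077.
θ_z = arccos(0.124077) = 82.9°.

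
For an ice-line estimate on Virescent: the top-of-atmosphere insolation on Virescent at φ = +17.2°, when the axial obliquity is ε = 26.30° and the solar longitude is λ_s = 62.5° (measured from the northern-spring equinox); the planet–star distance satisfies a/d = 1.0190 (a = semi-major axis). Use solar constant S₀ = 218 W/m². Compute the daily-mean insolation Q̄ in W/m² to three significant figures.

Solar declination: sin δ = sin ε · sin λ_s = sin 26.30° × sin 62.5° = 0.39301, so δ = +23.142°.
cos H₀ = −tan(+17.2°) tan(+23.142°) = -0.1323, H₀ = 1.7035 rad.
Bracket: H₀ sin φ sin δ + cos φ cos δ sin H₀ = 1.7035×0.29571×0.39301 + 0.95528×0.91953×0.99121 = 0.197976 + 0.870687 = 1.068663.
Inverse-square distance factor (a/d)² = 1.0190² = 1.038361.
Q̄ = (S₀/π) × 1.038361 × [bracket] = (218/π) × 1.038361 × 1.068663 = 77.00 W/m².

Q̄ ≈ 77.0 W/m²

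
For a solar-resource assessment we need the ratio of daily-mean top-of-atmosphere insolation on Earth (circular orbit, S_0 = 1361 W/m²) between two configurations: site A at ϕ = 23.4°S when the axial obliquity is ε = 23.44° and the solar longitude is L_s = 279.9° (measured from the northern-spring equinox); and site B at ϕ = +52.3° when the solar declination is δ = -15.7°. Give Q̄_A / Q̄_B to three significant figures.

— Configuration A (ϕ=-23.4°):
Solar declination: sin δ = sin ε · sin L_s = sin 23.44° × sin 279.9° = -0.39187, so δ = -23.071°.
cos h₀ = −tan(-23.4°) tan(-23.071°) = -0.1843, h₀ = 1.7562 rad.
Bracket: h₀ sin ϕ sin δ + cos ϕ cos δ sin h₀ = 1.7562×-0.39715×-0.39187 + 0.91775×0.92002×0.98287 = 0.273319 + 0.829885 = 1.103204.
Q̄ = (S_0/π) × [bracket] = (1361/π) × 1.103204 = 477.93 W/m².
— Configuration B (ϕ=+52.3°):
cos h₀ = −tan(+52.3°) tan(-15.700°) = 0.3637, h₀ = 1.1986 rad.
Bracket: h₀ sin ϕ sin δ + cos ϕ cos δ sin h₀ = 1.1986×0.79122×-0.27060 + 0.61153×0.96269×0.93152 = -0.256625 + 0.548399 = 0.291774.
Q̄ = (S_0/π) × [bracket] = (1361/π) × 0.291774 = 126.40 W/m².
Ratio Q̄_A / Q̄_B = 477.93 / 126.40 = 3.781.

Q̄_A / Q̄_B ≈ 3.78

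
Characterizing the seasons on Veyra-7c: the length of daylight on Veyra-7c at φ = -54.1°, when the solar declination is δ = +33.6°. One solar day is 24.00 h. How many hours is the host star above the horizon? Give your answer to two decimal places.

3.12 h

cos H₀ = −tan φ · tan δ = −tan(-54.1°) × tan(+33.600°) = 0.9178, so H₀ = 0.4082 rad = 23.39°.
Daylight = 2H₀/(2π) × 24.00 h = (0.4082/π) × 24.00 = 3.12 h.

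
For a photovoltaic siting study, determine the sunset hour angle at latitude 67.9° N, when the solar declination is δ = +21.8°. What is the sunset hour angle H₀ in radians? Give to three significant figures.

H₀ = 2.97 rad

cos H₀ = −tan φ · tan δ = −tan(+67.9°) × tan(+21.800°) = -0.9850, so H₀ = 2.9682 rad = 170.07°.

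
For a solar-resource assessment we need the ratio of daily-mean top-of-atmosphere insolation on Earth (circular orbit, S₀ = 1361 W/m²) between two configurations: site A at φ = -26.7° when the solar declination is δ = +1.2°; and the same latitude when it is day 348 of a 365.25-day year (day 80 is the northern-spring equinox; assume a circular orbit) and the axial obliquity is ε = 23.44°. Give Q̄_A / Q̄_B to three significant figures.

— Configuration A (φ=-26.7°):
cos H₀ = −tan(-26.7°) tan(+1.200°) = 0.0105, H₀ = 1.5603 rad.
Bracket: H₀ sin φ sin δ + cos φ cos δ sin H₀ = 1.5603×-0.44932×0.02094 + 0.89337×0.99978×0.99994 = -0.014680 + 0.893120 = 0.878440.
Q̄ = (S₀/π) × [bracket] = (1361/π) × 0.878440 = 380.56 W/m².
— Configuration B (φ=-26.7°):
Solar longitude: λ_s = 360° × (348 − 80)/365.25 = 264.148°.
sin δ = sin 23.44° × sin 264.148° = -0.39572, so δ = -23.311°.
cos H₀ = −tan(-26.7°) tan(-23.311°) = -0.2167, H₀ = 1.7892 rad.
Bracket: H₀ sin φ sin δ + cos φ cos δ sin H₀ = 1.7892×-0.44932×-0.39572 + 0.89337×0.91837×0.97624 = 0.318129 + 0.800950 = 1.119079.
Q̄ = (S₀/π) × [bracket] = (1361/π) × 1.119079 = 484.81 W/m².
Ratio Q̄_A / Q̄_B = 380.56 / 484.81 = 0.7850.

Q̄_A / Q̄_B ≈ 0.785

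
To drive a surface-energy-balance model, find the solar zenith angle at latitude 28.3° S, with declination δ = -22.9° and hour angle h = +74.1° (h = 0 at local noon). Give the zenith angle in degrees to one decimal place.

cos θ_z = sin ϕ sin δ + cos ϕ cos δ cos h = 0.184479 + 0.222204 = 0.406683.
θ_z = arccos(0.406683) = 66.0°.

θ_z = 66.0°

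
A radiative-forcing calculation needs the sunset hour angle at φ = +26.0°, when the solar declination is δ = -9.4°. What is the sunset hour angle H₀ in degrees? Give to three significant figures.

H₀ = 85.4°

cos H₀ = −tan φ · tan δ = −tan(+26.0°) × tan(-9.400°) = 0.0807, so H₀ = 1.4900 rad = 85.37°.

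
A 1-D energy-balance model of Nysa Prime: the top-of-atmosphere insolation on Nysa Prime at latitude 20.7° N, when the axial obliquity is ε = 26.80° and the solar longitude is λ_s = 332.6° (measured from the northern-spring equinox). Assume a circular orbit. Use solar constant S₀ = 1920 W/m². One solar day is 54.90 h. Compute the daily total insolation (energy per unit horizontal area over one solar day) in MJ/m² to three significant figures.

Solar declination: sin δ = sin ε · sin λ_s = sin 26.80° × sin 332.6° = -0.20749, so δ = -11.976°.
cos H₀ = −tan(+20.7°) tan(-11.976°) = 0.0801, H₀ = 1.4906 rad.
Bracket: H₀ sin φ sin δ + cos φ cos δ sin H₀ = 1.4906×0.35347×-0.20749 + 0.93544×0.97824×0.99678 = -0.109323 + 0.912138 = 0.802815.
Q̄ = (S₀/π) × [bracket] = (1920/π) × 0.802815 = 490.64 W/m².
Daily total = Q̄ × 54.90 h × 3600 s/h = 490.64 × 54.90 × 3600 / 10⁶ = 96.97 MJ/m².

97.0 MJ/m²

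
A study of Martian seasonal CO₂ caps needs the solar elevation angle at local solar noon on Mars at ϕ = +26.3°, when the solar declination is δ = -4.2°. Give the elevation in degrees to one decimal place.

At local noon the hour angle is zero, so the zenith angle equals |ϕ − δ| = |+26.3° − (-4.200°)| = 30.500°.
Elevation = 90° − 30.500° = 59.5°.

59.5°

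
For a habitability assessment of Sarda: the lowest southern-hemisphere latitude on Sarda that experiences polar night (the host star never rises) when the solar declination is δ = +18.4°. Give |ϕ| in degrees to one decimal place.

Polar night requires cos h₀ = −tan ϕ tan δ ≥ 1, i.e. tan ϕ tan δ ≤ −1.
The boundary is |tan ϕ| · |tan δ| = 1, so |ϕ| = 90° − |δ| = 90° − 18.4° = 71.6° in the southern hemisphere.

|ϕ| = 71.6°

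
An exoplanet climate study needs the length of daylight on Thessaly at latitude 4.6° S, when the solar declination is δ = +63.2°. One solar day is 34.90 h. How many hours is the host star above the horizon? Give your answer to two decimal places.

15.67 h

cos h₀ = −tan ϕ · tan δ = −tan(-4.6°) × tan(+63.200°) = 0.1593, so h₀ = 1.4108 rad = 80.83°.
Daylight = 2h₀/(2π) × 34.90 h = (1.4108/π) × 34.90 = 15.67 h.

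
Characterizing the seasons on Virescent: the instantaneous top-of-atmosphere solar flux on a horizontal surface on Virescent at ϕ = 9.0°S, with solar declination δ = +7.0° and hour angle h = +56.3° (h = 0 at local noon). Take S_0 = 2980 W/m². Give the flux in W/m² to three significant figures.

cos θ_z = sin ϕ sin δ + cos ϕ cos δ cos h = -0.019065 + 0.543929 = 0.524864.
Flux = S_0 · cos θ_z = 2980 × 0.524864 = 1564 W/m².

1.56e+03 W/m²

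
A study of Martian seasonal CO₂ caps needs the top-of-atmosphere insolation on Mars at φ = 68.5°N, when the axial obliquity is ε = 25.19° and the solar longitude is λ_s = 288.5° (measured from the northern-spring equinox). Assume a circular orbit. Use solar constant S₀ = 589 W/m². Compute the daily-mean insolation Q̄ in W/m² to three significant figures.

Solar declination: sin δ = sin ε · sin λ_s = sin 25.19° × sin 288.5° = -0.40363, so δ = -23.805°.
cos H₀ = −tan(+68.5°) tan(-23.805°) = 1.1199 ≥ 1 ⇒ polar night, H₀ = 0 and Q̄ = 0.

Q̄ ≈ 0.00 W/m²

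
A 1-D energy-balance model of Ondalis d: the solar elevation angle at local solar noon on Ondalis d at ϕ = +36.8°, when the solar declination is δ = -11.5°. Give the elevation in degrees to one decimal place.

At local noon the hour angle is zero, so the zenith angle equals |ϕ − δ| = |+36.8° − (-11.500°)| = 48.300°.
Elevation = 90° − 48.300° = 41.7°.

41.7°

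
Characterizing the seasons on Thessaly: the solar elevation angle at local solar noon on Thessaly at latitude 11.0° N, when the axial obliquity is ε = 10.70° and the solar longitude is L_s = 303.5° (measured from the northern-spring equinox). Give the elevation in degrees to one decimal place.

70.1°

Solar declination: sin δ = sin ε · sin L_s = sin 10.70° × sin 303.5° = -0.15482, so δ = -8.907°.
At local noon the hour angle is zero, so the zenith angle equals |ϕ − δ| = |+11.0° − (-8.907°)| = 19.907°.
Elevation = 90° − 19.907° = 70.1°.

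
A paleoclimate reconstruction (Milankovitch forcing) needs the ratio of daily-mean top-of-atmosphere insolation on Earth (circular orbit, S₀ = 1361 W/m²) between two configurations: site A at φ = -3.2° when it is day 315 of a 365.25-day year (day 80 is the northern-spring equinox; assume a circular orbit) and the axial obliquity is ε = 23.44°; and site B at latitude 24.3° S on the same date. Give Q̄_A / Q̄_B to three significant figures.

— Configuration A (φ=-3.2°):
Solar longitude: λ_s = 360° × (315 − 80)/365.25 = 231.622°.
sin δ = sin 23.44° × sin 231.622° = -0.31184, so δ = -18.170°.
cos H₀ = −tan(-3.2°) tan(-18.170°) = -0.0183, H₀ = 1.5891 rad.
Bracket: H₀ sin φ sin δ + cos φ cos δ sin H₀ = 1.5891×-0.05582×-0.31184 + 0.99844×0.95013×0.99983 = 0.027661 + 0.948487 = 0.976148.
Q̄ = (S₀/π) × [bracket] = (1361/π) × 0.976148 = 422.89 W/m².
— Configuration B (φ=-24.3°):
cos H₀ = −tan(-24.3°) tan(-18.170°) = -0.1482, H₀ = 1.7195 rad.
Bracket: H₀ sin φ sin δ + cos φ cos δ sin H₀ = 1.7195×-0.41151×-0.31184 + 0.91140×0.95013×0.98896 = 0.220655 + 0.856388 = 1.077043.
Q̄ = (S₀/π) × [bracket] = (1361/π) × 1.077043 = 466.60 W/m².
Ratio Q̄_A / Q̄_B = 422.89 / 466.60 = 0.9063.

Q̄_A / Q̄_B ≈ 0.906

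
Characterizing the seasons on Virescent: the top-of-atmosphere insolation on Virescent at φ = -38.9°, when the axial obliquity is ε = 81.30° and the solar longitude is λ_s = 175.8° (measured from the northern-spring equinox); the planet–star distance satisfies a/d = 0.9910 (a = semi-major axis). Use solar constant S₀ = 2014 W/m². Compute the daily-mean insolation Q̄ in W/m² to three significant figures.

Q̄ ≈ 445 W/m²

Solar declination: sin δ = sin ε · sin λ_s = sin 81.30° × sin 175.8° = 0.07240, so δ = +4.152°.
cos H₀ = −tan(-38.9°) tan(+4.152°) = 0.0586, H₀ = 1.5122 rad.
Bracket: H₀ sin φ sin δ + cos φ cos δ sin H₀ = 1.5122×-0.62796×0.07240 + 0.77824×0.99738×0.99828 = -0.068751 + 0.774866 = 0.706115.
Inverse-square distance factor (a/d)² = 0.9910² = 0.982081.
Q̄ = (S₀/π) × 0.982081 × [bracket] = (2014/π) × 0.982081 × 0.706115 = 444.6 W/m².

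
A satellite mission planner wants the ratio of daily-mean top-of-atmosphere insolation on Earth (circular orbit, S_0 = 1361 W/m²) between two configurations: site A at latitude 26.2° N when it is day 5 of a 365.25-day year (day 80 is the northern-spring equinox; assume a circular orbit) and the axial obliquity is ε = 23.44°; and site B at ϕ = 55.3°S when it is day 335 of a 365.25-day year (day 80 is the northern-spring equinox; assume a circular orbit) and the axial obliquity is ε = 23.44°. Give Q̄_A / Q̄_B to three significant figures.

Q̄_A / Q̄_B ≈ 0.525

— Configuration A (ϕ=+26.2°):
Solar longitude: L_s = 360° × (5 − 80)/365.25 = -73.922°, i.e. -73.922° + 360° = 286.078°.
sin δ = sin 23.44° × sin 286.078° = -0.38223, so δ = -22.472°.
cos h₀ = −tan(+26.2°) tan(-22.472°) = 0.2035, h₀ = 1.3658 rad.
Bracket: h₀ sin ϕ sin δ + cos ϕ cos δ sin h₀ = 1.3658×0.44151×-0.38223 + 0.89726×0.92407×0.97907 = -0.230490 + 0.811777 = 0.581287.
Q̄ = (S_0/π) × [bracket] = (1361/π) × 0.581287 = 251.83 W/m².
— Configuration B (ϕ=-55.3°):
Solar longitude: L_s = 360° × (335 − 80)/365.25 = 251.335°.
sin δ = sin 23.44° × sin 251.335° = -0.37687, so δ = -22.140°.
cos h₀ = −tan(-55.3°) tan(-22.140°) = -0.5876, h₀ = 2.1989 rad.
Bracket: h₀ sin ϕ sin δ + cos ϕ cos δ sin h₀ = 2.1989×-0.82214×-0.37687 + 0.56928×0.92627×0.80916 = 0.681307 + 0.426676 = 1.107983.
Q̄ = (S_0/π) × [bracket] = (1361/π) × 1.107983 = 480.00 W/m².
Ratio Q̄_A / Q̄_B = 251.83 / 480.00 = 0.5246.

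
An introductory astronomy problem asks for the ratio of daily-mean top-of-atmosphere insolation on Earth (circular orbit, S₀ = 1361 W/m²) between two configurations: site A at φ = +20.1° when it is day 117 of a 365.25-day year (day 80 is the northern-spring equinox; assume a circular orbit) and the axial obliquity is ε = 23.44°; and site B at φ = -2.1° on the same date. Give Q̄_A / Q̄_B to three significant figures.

Q̄_A / Q̄_B ≈ 1.09

— Configuration A (φ=+20.1°):
Solar longitude: λ_s = 360° × (117 − 80)/365.25 = 36.468°.
sin δ = sin 23.44° × sin 36.468° = 0.23644, so δ = +13.676°.
cos H₀ = −tan(+20.1°) tan(+13.676°) = -0.0890, H₀ = 1.6600 rad.
Bracket: H₀ sin φ sin δ + cos φ cos δ sin H₀ = 1.6600×0.34366×0.23644 + 0.93909×0.97165×0.99603 = 0.134883 + 0.908844 = 1.043727.
Q̄ = (S₀/π) × [bracket] = (1361/π) × 1.043727 = 452.16 W/m².
— Configuration B (φ=-2.1°):
cos H₀ = −tan(-2.1°) tan(+13.676°) = 0.0089, H₀ = 1.5619 rad.
Bracket: H₀ sin φ sin δ + cos φ cos δ sin H₀ = 1.5619×-0.03664×0.23644 + 0.99933×0.97165×0.99996 = -0.013531 + 0.970960 = 0.957429.
Q̄ = (S₀/π) × [bracket] = (1361/π) × 0.957429 = 414.78 W/m².
Ratio Q̄_A / Q̄_B = 452.16 / 414.78 = 1.090.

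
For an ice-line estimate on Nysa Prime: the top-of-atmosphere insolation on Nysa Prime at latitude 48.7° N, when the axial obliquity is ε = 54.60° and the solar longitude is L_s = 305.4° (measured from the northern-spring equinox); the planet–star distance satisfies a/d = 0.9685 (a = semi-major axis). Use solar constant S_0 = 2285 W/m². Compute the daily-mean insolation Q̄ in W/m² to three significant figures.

Solar declination: sin δ = sin ε · sin L_s = sin 54.60° × sin 305.4° = -0.66443, so δ = -41.639°.
cos h₀ = −tan(+48.7°) tan(-41.639°) = 1.0120 ≥ 1 ⇒ polar night, h₀ = 0 and Q̄ = 0.
Inverse-square distance factor (a/d)² = 0.9685² = 0.937992.

Q̄ ≈ 0.00 W/m²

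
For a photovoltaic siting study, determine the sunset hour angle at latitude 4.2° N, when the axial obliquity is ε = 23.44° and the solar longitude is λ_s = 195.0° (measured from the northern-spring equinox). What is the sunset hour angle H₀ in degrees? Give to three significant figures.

Solar declination: sin δ = sin ε · sin λ_s = sin 23.44° × sin 195.0° = -0.10296, so δ = -5.909°.
cos H₀ = −tan φ · tan δ = −tan(+4.2°) × tan(-5.909°) = 0.0076, so H₀ = 1.5632 rad = 89.56°.

H₀ = 89.6°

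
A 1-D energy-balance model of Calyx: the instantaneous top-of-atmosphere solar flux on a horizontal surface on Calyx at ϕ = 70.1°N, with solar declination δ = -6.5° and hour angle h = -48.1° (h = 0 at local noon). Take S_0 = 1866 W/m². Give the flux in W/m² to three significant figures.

223 W/m²

cos θ_z = sin ϕ sin δ + cos ϕ cos δ cos h = -0.106444 + 0.225855 = 0.119411.
Flux = S_0 · cos θ_z = 1866 × 0.119411 = 222.8 W/m².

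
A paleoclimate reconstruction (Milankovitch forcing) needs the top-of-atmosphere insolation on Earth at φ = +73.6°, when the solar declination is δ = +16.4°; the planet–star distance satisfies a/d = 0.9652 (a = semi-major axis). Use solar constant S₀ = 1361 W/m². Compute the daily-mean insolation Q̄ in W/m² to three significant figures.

Q̄ ≈ 343 W/m²

cos H₀ = −tan(+73.6°) tan(+16.400°) = -1.0000, H₀ = 3.1416 rad.
Bracket: H₀ sin φ sin δ + cos φ cos δ sin H₀ = 3.1416×0.95931×0.28234 + 0.28234×0.95931×0.00000 = 0.850907 + 0.000000 = 0.850907.
Inverse-square distance factor (a/d)² = 0.9652² = 0.931611.
Q̄ = (S₀/π) × 0.931611 × [bracket] = (1361/π) × 0.931611 × 0.850907 = 343.4 W/m².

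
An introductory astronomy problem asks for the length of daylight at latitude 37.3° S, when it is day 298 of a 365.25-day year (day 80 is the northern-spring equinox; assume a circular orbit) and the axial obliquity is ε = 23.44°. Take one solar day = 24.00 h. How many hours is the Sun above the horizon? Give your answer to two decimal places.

Solar longitude: λ_s = 360° × (298 − 80)/365.25 = 214.867°.
sin δ = sin 23.44° × sin 214.867° = -0.22740, so δ = -13.144°.
cos H₀ = −tan φ · tan δ = −tan(-37.3°) × tan(-13.144°) = -0.1779, so H₀ = 1.7496 rad = 100.25°.
Daylight = 2H₀/(2π) × 24.00 h = (1.7496/π) × 24.00 = 13.37 h.

13.37 h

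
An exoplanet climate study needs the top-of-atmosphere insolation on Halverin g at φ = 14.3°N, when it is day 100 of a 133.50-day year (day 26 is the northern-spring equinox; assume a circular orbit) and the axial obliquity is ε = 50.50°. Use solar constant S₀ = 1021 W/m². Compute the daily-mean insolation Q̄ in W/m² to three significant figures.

Q̄ ≈ 272 W/m²

Solar longitude: λ_s = 360° × (100 − 26)/133.50 = 199.551°.
sin δ = sin 50.50° × sin 199.551° = -0.25822, so δ = -14.964°.
cos H₀ = −tan(+14.3°) tan(-14.964°) = 0.0681, H₀ = 1.5026 rad.
Bracket: H₀ sin φ sin δ + cos φ cos δ sin H₀ = 1.5026×0.24700×-0.25822 + 0.96902×0.96609×0.99768 = -0.095836 + 0.933989 = 0.838153.
Q̄ = (S₀/π) × [bracket] = (1021/π) × 0.838153 = 272.4 W/m².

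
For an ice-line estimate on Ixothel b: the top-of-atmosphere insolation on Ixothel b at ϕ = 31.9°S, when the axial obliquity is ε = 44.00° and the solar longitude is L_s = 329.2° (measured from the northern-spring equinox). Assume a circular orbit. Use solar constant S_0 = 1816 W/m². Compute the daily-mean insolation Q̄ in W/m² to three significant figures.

Q̄ ≈ 642 W/m²

Solar declination: sin δ = sin ε · sin L_s = sin 44.00° × sin 329.2° = -0.35569, so δ = -20.836°.
cos h₀ = −tan(-31.9°) tan(-20.836°) = -0.2369, h₀ = 1.8100 rad.
Bracket: h₀ sin ϕ sin δ + cos ϕ cos δ sin h₀ = 1.8100×-0.52844×-0.35569 + 0.84897×0.93460×0.97154 = 0.340209 + 0.770866 = 1.111075.
Q̄ = (S_0/π) × [bracket] = (1816/π) × 1.111075 = 642.3 W/m².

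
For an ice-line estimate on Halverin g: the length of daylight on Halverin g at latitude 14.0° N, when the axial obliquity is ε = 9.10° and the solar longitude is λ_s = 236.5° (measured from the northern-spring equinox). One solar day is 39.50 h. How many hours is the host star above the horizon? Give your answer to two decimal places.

Solar declination: sin δ = sin ε · sin λ_s = sin 9.10° × sin 236.5° = -0.13189, so δ = -7.579°.
cos H₀ = −tan φ · tan δ = −tan(+14.0°) × tan(-7.579°) = 0.0332, so H₀ = 1.5376 rad = 88.10°.
Daylight = 2H₀/(2π) × 39.50 h = (1.5376/π) × 39.50 = 19.33 h.

19.33 h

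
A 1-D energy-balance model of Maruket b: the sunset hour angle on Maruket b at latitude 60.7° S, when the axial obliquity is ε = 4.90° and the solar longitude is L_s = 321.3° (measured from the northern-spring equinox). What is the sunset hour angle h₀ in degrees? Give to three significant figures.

Solar declination: sin δ = sin ε · sin L_s = sin 4.90° × sin 321.3° = -0.05341, so δ = -3.061°.
cos h₀ = −tan ϕ · tan δ = −tan(-60.7°) × tan(-3.061°) = -0.0953, so h₀ = 1.6662 rad = 95.47°.

h₀ = 95.5°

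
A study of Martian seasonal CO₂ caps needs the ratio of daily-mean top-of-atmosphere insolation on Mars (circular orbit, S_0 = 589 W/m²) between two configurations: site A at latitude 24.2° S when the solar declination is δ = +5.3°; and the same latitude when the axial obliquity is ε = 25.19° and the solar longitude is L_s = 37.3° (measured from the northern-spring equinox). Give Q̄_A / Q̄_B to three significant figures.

Q̄_A / Q̄_B ≈ 1.18

— Configuration A (ϕ=-24.2°):
cos h₀ = −tan(-24.2°) tan(+5.300°) = 0.0417, h₀ = 1.5291 rad.
Bracket: h₀ sin ϕ sin δ + cos ϕ cos δ sin h₀ = 1.5291×-0.40992×0.09237 + 0.91212×0.99572×0.99913 = -0.057898 + 0.907426 = 0.849528.
Q̄ = (S_0/π) × [bracket] = (589/π) × 0.849528 = 159.27 W/m².
— Configuration B (ϕ=-24.2°):
Solar declination: sin δ = sin ε · sin L_s = sin 25.19° × sin 37.3° = 0.25792, so δ = +14.947°.
cos h₀ = −tan(-24.2°) tan(+14.947°) = 0.1200, h₀ = 1.4505 rad.
Bracket: h₀ sin ϕ sin δ + cos ϕ cos δ sin h₀ = 1.4505×-0.40992×0.25792 + 0.91212×0.96617×0.99278 = -0.153356 + 0.874900 = 0.721544.
Q̄ = (S_0/π) × [bracket] = (589/π) × 0.721544 = 135.28 W/m².
Ratio Q̄_A / Q̄_B = 159.27 / 135.28 = 1.177.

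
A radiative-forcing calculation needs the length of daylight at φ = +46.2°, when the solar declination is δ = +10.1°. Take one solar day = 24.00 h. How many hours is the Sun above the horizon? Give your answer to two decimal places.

cos H₀ = −tan φ · tan δ = −tan(+46.2°) × tan(+10.100°) = -0.1857, so H₀ = 1.7576 rad = 100.70°.
Daylight = 2H₀/(2π) × 24.00 h = (1.7576/π) × 24.00 = 13.43 h.

13.43 h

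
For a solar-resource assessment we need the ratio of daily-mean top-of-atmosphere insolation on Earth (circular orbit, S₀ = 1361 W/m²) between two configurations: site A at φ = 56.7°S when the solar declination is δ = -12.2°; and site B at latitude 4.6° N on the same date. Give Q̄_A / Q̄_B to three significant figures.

— Configuration A (φ=-56.7°):
cos H₀ = −tan(-56.7°) tan(-12.200°) = -0.3291, H₀ = 1.9062 rad.
Bracket: H₀ sin φ sin δ + cos φ cos δ sin H₀ = 1.9062×-0.83581×-0.21132 + 0.54902×0.97742×0.94428 = 0.336679 + 0.506722 = 0.843401.
Q̄ = (S₀/π) × [bracket] = (1361/π) × 0.843401 = 365.38 W/m².
— Configuration B (φ=+4.6°):
cos H₀ = −tan(+4.6°) tan(-12.200°) = 0.0174, H₀ = 1.5534 rad.
Bracket: H₀ sin φ sin δ + cos φ cos δ sin H₀ = 1.5534×0.08020×-0.21132 + 0.99678×0.97742×0.99985 = -0.026327 + 0.974127 = 0.947800.
Q̄ = (S₀/π) × [bracket] = (1361/π) × 0.947800 = 410.61 W/m².
Ratio Q̄_A / Q̄_B = 365.38 / 410.61 = 0.8898.

Q̄_A / Q̄_B ≈ 0.890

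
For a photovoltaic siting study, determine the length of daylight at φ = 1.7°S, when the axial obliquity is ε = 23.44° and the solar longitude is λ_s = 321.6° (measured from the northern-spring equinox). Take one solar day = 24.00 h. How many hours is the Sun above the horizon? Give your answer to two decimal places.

12.06 h

Solar declination: sin δ = sin ε · sin λ_s = sin 23.44° × sin 321.6° = -0.24709, so δ = -14.305°.
cos H₀ = −tan φ · tan δ = −tan(-1.7°) × tan(-14.305°) = -0.0076, so H₀ = 1.5784 rad = 90.43°.
Daylight = 2H₀/(2π) × 24.00 h = (1.5784/π) × 24.00 = 12.06 h.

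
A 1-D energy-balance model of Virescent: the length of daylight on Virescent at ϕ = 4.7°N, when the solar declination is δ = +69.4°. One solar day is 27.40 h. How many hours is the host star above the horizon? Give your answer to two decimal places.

15.62 h

cos h₀ = −tan ϕ · tan δ = −tan(+4.7°) × tan(+69.400°) = -0.2187, so h₀ = 1.7913 rad = 102.63°.
Daylight = 2h₀/(2π) × 27.40 h = (1.7913/π) × 27.40 = 15.62 h.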